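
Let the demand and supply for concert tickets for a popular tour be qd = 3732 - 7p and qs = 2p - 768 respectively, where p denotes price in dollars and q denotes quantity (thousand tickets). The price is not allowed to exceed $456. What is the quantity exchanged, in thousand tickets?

Setting quantity demanded equal to quantity supplied, 3732 - 7p = 2p - 768, gives p* = 500 and q* = 232.
Since 456 < 500, the ceiling is binding.
At p = 456: qd = 3732 - 7·456 = 540 and qs = 2·456 - 768 = 144.
The quantity actually transacted is the short side, supply: 144.

144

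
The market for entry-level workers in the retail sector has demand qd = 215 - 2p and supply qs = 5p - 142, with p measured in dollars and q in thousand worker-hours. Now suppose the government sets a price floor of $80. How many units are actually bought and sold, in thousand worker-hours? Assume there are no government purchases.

55

In a free market, 215 - 2p = 5p - 142 gives the equilibrium p* = 51, q* = 113.
Because the floor (80) lies above the market-clearing price, it is binding.
At p = 80: qd = 215 - 2·80 = 55 and qs = 5·80 - 142 = 258.
The quantity actually transacted is the short side, demand: 55.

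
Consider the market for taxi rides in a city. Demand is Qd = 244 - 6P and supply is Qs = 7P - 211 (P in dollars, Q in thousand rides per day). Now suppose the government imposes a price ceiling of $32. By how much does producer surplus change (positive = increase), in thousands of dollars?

-70.5

Setting quantity demanded equal to quantity supplied, 244 - 6P = 7P - 211, gives P* = 35 and Q* = 34.
Because the ceiling (32) lies below the market-clearing price, it is binding.
At P = 32: Qd = 244 - 6·32 = 52 and Qs = 7·32 - 211 = 13.
Producer surplus without the control is ½ · (35 - 211/7) · 34 = 578/7.
With the ceiling, producers sell 13 units at 32, so PS = ½ · (32 - 211/7) · 13 = 169/14.
Change in producer surplus = 169/14 - 578/7 = -70.5.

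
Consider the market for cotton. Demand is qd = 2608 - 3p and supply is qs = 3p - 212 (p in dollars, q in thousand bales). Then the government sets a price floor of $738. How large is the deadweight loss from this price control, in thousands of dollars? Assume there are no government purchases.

215472

Without the control the market clears where 2608 - 3p = 3p - 212, i.e. p* = 470 and q* = 1198.
Since 738 > 470, the floor is binding.
At p = 738: qd = 2608 - 3·738 = 394 and qs = 3·738 - 212 = 2002.
Quantity traded falls to 394. At q = 394 the demand price is (2608 - 394)/3 = 738 and the supply price is (212 + 394)/3 = 202.
Deadweight loss = ½ · (738 - 202) · (1198 - 394) = ½ · 536 · 804 = 215472.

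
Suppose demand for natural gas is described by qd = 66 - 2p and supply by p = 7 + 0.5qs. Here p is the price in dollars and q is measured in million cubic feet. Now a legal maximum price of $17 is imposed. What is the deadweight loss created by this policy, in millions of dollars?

Rearranging supply gives qs = 2p - 14. Equilibrium: 66 - 2p = 2p - 14, so 80 = 4p and p* = 20, q* = 26.
The ceiling of 17 is below the equilibrium price 20, so it binds.
At p = 17: qd = 66 - 2·17 = 32 and qs = 2·17 - 14 = 20.
Quantity traded falls to 20. At q = 20 the demand price is (66 - 20)/2 = 23 and the supply price is (14 + 20)/2 = 17.
Deadweight loss = ½ · (23 - 17) · (26 - 20) = ½ · 6 · 6 = 18.

18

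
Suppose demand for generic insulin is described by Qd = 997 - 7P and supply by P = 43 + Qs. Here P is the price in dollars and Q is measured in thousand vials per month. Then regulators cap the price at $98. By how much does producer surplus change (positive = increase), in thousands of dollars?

Rearranging supply gives Qs = P - 43. Setting quantity demanded equal to quantity supplied, 997 - 7P = P - 43, gives P* = 130 and Q* = 87.
Because the ceiling (98) lies below the market-clearing price, it is binding.
At P = 98: Qd = 997 - 7·98 = 311 and Qs = 98 - 43 = 55.
Producer surplus without the control is ½ · (130 - 43) · 87 = 3784.5.
With the ceiling, producers sell 55 units at 98, so PS = ½ · (98 - 43) · 55 = 1512.5.
Change in producer surplus = 1512.5 - 3784.5 = -2272.

-2272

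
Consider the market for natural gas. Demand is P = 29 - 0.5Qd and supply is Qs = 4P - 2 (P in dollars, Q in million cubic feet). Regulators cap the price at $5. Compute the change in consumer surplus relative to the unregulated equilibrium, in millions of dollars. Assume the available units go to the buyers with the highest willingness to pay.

-10

Rearranging demand gives Qd = 58 - 2P. In a free market, 58 - 2P = 4P - 2 gives the equilibrium P* = 10, Q* = 38.
Since 5 < 10, the ceiling is binding.
At P = 5: Qd = 58 - 2·5 = 48 and Qs = 4·5 - 2 = 18.
Consumer surplus without the control is ½ · (29 - 10) · 38 = 361.
With the ceiling, 18 units are sold at 5 (assume they go to the highest-value buyers). The demand price at Q = 18 is 20, so CS = ½ · [(29 - 5) + (20 - 5)] · 18 = 351.
Change in consumer surplus = 351 - 361 = -10.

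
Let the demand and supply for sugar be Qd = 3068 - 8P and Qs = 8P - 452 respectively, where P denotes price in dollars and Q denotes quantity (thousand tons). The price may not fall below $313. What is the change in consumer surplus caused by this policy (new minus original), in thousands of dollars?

-87048

Setting quantity demanded equal to quantity supplied, 3068 - 8P = 8P - 452, gives P* = 220 and Q* = 1308.
The floor of 313 is above the equilibrium price 220, so it binds.
At P = 313: Qd = 3068 - 8·313 = 564 and Qs = 8·313 - 452 = 2052.
Consumer surplus without the control is ½ · (383.5 - 220) · 1308 = 106929.
With the floor, consumers buy 564 units at 313, so CS = ½ · (383.5 - 313) · 564 = 19881.
Change in consumer surplus = 19881 - 106929 = -87048.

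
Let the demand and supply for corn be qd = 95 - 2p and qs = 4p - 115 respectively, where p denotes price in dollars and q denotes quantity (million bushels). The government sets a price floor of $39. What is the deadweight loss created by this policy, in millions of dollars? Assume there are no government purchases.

Setting quantity demanded equal to quantity supplied, 95 - 2p = 4p - 115, gives p* = 35 and q* = 25.
The floor of 39 is above the equilibrium price 35, so it binds.
At p = 39: qd = 95 - 2·39 = 17 and qs = 4·39 - 115 = 41.
Quantity traded falls to 17. At q = 17 the demand price is (95 - 17)/2 = 39 and the supply price is (115 + 17)/4 = 33.
Deadweight loss = ½ · (39 - 33) · (25 - 17) = ½ · 6 · 8 = 24.

24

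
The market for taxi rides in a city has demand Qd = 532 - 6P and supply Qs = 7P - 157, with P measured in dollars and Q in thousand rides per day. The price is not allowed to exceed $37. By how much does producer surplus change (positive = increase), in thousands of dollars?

In a free market, 532 - 6P = 7P - 157 gives the equilibrium P* = 53, Q* = 214.
The ceiling of 37 is below the equilibrium price 53, so it binds.
At P = 37: Qd = 532 - 6·37 = 310 and Qs = 7·37 - 157 = 102.
Producer surplus without the control is ½ · (53 - 157/7) · 214 = 22898/7.
With the ceiling, producers sell 102 units at 37, so PS = ½ · (37 - 157/7) · 102 = 5202/7.
Change in producer surplus = 5202/7 - 22898/7 = -2528.

-2528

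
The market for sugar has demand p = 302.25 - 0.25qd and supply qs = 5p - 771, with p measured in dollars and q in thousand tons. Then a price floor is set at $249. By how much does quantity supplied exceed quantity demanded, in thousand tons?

261

Rearranging demand gives qd = 1209 - 4p. Setting quantity demanded equal to quantity supplied, 1209 - 4p = 5p - 771, gives p* = 220 and q* = 329.
Since 249 > 220, the floor is binding.
At p = 249: qd = 1209 - 4·249 = 213 and qs = 5·249 - 771 = 474.
Surplus = qs - qd = 474 - 213 = 261.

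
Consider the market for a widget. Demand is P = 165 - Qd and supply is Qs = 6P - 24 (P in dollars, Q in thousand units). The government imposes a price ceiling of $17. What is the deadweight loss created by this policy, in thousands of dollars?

2100

Rearranging demand gives Qd = 165 - P. Without the control the market clears where 165 - P = 6P - 24, i.e. P* = 27 and Q* = 138.
Because the ceiling (17) lies below the market-clearing price, it is binding.
At P = 17: Qd = 165 - 17 = 148 and Qs = 6·17 - 24 = 78.
Quantity traded falls to 78. At Q = 78 the demand price is 165 - 78 = 87 and the supply price is (24 + 78)/6 = 17.
Deadweight loss = ½ · (87 - 17) · (138 - 78) = ½ · 70 · 60 = 2100.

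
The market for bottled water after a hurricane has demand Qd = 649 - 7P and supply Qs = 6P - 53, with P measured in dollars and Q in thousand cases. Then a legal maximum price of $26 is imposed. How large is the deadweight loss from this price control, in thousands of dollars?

Equilibrium: 649 - 7P = 6P - 53, so 702 = 13P and P* = 54, Q* = 271.
The ceiling of 26 is below the equilibrium price 54, so it binds.
At P = 26: Qd = 649 - 7·26 = 467 and Qs = 6·26 - 53 = 103.
Quantity traded falls to 103. At Q = 103 the demand price is (649 - 103)/7 = 78 and the supply price is (53 + 103)/6 = 26.
Deadweight loss = ½ · (78 - 26) · (271 - 103) = ½ · 52 · 168 = 4368.

4368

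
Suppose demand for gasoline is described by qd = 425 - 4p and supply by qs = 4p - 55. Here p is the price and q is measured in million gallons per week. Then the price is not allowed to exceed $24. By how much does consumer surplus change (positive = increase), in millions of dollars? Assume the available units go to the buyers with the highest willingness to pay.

Without the control the market clears where 425 - 4p = 4p - 55, i.e. p* = 60 and q* = 185.
The ceiling of 24 is below the equilibrium price 60, so it binds.
At p = 24: qd = 425 - 4·24 = 329 and qs = 4·24 - 55 = 41.
Consumer surplus without the control is ½ · (106.25 - 60) · 185 = 4278.125.
With the ceiling, 41 units are sold at 24 (assume they go to the highest-value buyers). The demand price at q = 41 is 96, so CS = ½ · [(106.25 - 24) + (96 - 24)] · 41 = 3162.125.
Change in consumer surplus = 3162.125 - 4278.125 = -1116.

-1116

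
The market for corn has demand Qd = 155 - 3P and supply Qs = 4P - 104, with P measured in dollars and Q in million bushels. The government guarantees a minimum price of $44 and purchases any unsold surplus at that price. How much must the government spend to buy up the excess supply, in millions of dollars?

2156

In a free market, 155 - 3P = 4P - 104 gives the equilibrium P* = 37, Q* = 44.
The floor of 44 is above the equilibrium price 37, so it binds.
At P = 44: Qd = 155 - 3·44 = 23 and Qs = 4·44 - 104 = 72.
Surplus = Qs - Qd = 49.
Government expenditure = surplus × support price = 49 × 44 = 2156.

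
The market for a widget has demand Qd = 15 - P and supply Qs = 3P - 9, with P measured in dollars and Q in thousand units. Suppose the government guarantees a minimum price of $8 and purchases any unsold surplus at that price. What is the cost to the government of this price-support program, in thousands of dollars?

In a free market, 15 - P = 3P - 9 gives the equilibrium P* = 6, Q* = 9.
Since 8 > 6, the floor is binding.
At P = 8: Qd = 15 - 8 = 7 and Qs = 3·8 - 9 = 15.
Surplus = Qs - Qd = 8.
Government expenditure = surplus × support price = 8 × 8 = 64.

64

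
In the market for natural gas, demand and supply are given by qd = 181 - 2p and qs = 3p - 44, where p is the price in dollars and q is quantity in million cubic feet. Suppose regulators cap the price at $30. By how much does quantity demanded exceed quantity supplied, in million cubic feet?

75

Without the control the market clears where 181 - 2p = 3p - 44, i.e. p* = 45 and q* = 91.
The ceiling of 30 is below the equilibrium price 45, so it binds.
At p = 30: qd = 181 - 2·30 = 121 and qs = 3·30 - 44 = 46.
Shortage = qd - qs = 121 - 46 = 75.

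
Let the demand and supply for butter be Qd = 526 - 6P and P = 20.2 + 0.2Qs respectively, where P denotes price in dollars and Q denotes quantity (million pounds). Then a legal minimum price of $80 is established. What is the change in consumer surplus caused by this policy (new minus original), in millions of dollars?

-2645

Rearranging supply gives Qs = 5P - 101. In a free market, 526 - 6P = 5P - 101 gives the equilibrium P* = 57, Q* = 184.
The floor of 80 is above the equilibrium price 57, so it binds.
At P = 80: Qd = 526 - 6·80 = 46 and Qs = 5·80 - 101 = 299.
Consumer surplus without the control is ½ · (263/3 - 57) · 184 = 8464/3.
With the floor, consumers buy 46 units at 80, so CS = ½ · (263/3 - 80) · 46 = 529/3.
Change in consumer surplus = 529/3 - 8464/3 = -2645.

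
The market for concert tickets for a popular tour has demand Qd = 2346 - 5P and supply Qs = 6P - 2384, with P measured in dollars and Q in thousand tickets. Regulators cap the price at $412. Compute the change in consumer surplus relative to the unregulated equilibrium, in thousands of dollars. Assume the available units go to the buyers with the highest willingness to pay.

417.6

Setting quantity demanded equal to quantity supplied, 2346 - 5P = 6P - 2384, gives P* = 430 and Q* = 196.
The ceiling of 412 is below the equilibrium price 430, so it binds.
At P = 412: Qd = 2346 - 5·412 = 286 and Qs = 6·412 - 2384 = 88.
Consumer surplus without the control is ½ · (469.2 - 430) · 196 = 3841.6.
With the ceiling, 88 units are sold at 412 (assume they go to the highest-value buyers). The demand price at Q = 88 is 451.6, so CS = ½ · [(469.2 - 412) + (451.6 - 412)] · 88 = 4259.2.
Change in consumer surplus = 4259.2 - 3841.6 = 417.6.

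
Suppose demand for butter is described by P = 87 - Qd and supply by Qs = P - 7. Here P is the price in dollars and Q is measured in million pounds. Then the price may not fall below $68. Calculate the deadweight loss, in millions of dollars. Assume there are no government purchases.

441

Rearranging demand gives Qd = 87 - P. Without the control the market clears where 87 - P = P - 7, i.e. P* = 47 and Q* = 40.
Since 68 > 47, the floor is binding.
At P = 68: Qd = 87 - 68 = 19 and Qs = 68 - 7 = 61.
Quantity traded falls to 19. At Q = 19 the demand price is 87 - 19 = 68 and the supply price is 7 + 19 = 26.
Deadweight loss = ½ · (68 - 26) · (40 - 19) = ½ · 42 · 21 = 441.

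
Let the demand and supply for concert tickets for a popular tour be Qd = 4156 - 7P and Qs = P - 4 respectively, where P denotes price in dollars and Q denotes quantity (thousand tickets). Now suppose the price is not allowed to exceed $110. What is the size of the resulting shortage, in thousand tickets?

3280

In a free market, 4156 - 7P = P - 4 gives the equilibrium P* = 520, Q* = 516.
The ceiling of 110 is below the equilibrium price 520, so it binds.
At P = 110: Qd = 4156 - 7·110 = 3386 and Qs = 110 - 4 = 106.
Shortage = Qd - Qs = 3386 - 106 = 3280.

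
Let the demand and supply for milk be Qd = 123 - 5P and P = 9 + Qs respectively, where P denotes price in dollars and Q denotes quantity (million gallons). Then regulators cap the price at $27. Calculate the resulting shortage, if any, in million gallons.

Rearranging supply gives Qs = P - 9. Without the control the market clears where 123 - 5P = P - 9, i.e. P* = 22 and Q* = 13.
Since 27 is above P* = 22, the ceiling does not bind and the free-market outcome prevails.
Since the control does not bind, there is no shortage.

0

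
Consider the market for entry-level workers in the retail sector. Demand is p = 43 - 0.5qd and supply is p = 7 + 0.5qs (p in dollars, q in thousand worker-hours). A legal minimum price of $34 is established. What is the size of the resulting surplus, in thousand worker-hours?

Rearranging demand gives qd = 86 - 2p; rearranging supply gives qs = 2p - 14. Equilibrium: 86 - 2p = 2p - 14, so 100 = 4p and p* = 25, q* = 36.
Because the floor (34) lies above the market-clearing price, it is binding.
At p = 34: qd = 86 - 2·34 = 18 and qs = 2·34 - 14 = 54.
Surplus = qs - qd = 54 - 18 = 36.

36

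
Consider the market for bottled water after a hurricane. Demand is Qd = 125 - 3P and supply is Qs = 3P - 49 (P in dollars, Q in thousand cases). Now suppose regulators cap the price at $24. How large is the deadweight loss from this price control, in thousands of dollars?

Equilibrium: 125 - 3P = 3P - 49, so 174 = 6P and P* = 29, Q* = 38.
The ceiling of 24 is below the equilibrium price 29, so it binds.
At P = 24: Qd = 125 - 3·24 = 53 and Qs = 3·24 - 49 = 23.
Quantity traded falls to 23. At Q = 23 the demand price is (125 - 23)/3 = 34 and the supply price is (49 + 23)/3 = 24.
Deadweight loss = ½ · (34 - 24) · (38 - 23) = ½ · 10 · 15 = 75.

75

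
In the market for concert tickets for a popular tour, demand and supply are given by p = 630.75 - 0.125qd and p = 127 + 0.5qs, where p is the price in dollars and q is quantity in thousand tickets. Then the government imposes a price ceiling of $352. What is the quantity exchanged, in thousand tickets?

450

Rearranging demand gives qd = 5046 - 8p; rearranging supply gives qs = 2p - 254. Equilibrium: 5046 - 8p = 2p - 254, so 5300 = 10p and p* = 530, q* = 806.
Because the ceiling (352) lies below the market-clearing price, it is binding.
At p = 352: qd = 5046 - 8·352 = 2230 and qs = 2·352 - 254 = 450.
The quantity actually transacted is the short side, supply: 450.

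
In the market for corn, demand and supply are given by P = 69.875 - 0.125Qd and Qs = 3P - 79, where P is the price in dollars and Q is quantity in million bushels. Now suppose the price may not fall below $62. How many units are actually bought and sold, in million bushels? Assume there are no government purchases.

63

Rearranging demand gives Qd = 559 - 8P. Without the control the market clears where 559 - 8P = 3P - 79, i.e. P* = 58 and Q* = 95.
Because the floor (62) lies above the market-clearing price, it is binding.
At P = 62: Qd = 559 - 8·62 = 63 and Qs = 3·62 - 79 = 107.
The quantity actually transacted is the short side, demand: 63.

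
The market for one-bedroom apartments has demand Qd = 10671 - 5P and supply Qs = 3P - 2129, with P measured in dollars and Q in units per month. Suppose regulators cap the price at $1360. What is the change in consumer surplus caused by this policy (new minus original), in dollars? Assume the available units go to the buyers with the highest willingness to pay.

416400

Setting quantity demanded equal to quantity supplied, 10671 - 5P = 3P - 2129, gives P* = 1600 and Q* = 2671.
The ceiling of 1360 is below the equilibrium price 1600, so it binds.
At P = 1360: Qd = 10671 - 5·1360 = 3871 and Qs = 3·1360 - 2129 = 1951.
Consumer surplus without the control is ½ · (2134.2 - 1600) · 2671 = 713424.1.
With the ceiling, 1951 units are sold at 1360 (assume they go to the highest-value buyers). The demand price at Q = 1951 is 1744, so CS = ½ · [(2134.2 - 1360) + (1744 - 1360)] · 1951 = 1129824.1.
Change in consumer surplus = 1129824.1 - 713424.1 = 416400.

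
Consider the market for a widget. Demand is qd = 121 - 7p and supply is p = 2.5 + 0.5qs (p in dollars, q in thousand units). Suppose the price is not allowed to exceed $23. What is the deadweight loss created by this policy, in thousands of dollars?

0

Rearranging supply gives qs = 2p - 5. Setting quantity demanded equal to quantity supplied, 121 - 7p = 2p - 5, gives p* = 14 and q* = 23.
The ceiling of 23 is above the equilibrium price 14, so it is not binding; the market clears at p* = 14, q* = 23.
Since the control does not bind, no trades are prevented and deadweight loss is zero.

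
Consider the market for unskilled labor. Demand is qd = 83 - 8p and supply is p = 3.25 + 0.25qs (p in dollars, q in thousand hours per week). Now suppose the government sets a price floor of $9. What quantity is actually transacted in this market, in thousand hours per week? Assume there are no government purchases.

Rearranging supply gives qs = 4p - 13. Setting quantity demanded equal to quantity supplied, 83 - 8p = 4p - 13, gives p* = 8 and q* = 19.
Since 9 > 8, the floor is binding.
At p = 9: qd = 83 - 8·9 = 11 and qs = 4·9 - 13 = 23.
The quantity actually transacted is the short side, demand: 11.

11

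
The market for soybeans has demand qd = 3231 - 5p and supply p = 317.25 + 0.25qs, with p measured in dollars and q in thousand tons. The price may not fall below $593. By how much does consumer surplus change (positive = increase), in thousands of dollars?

-46360.5

Rearranging supply gives qs = 4p - 1269. In a free market, 3231 - 5p = 4p - 1269 gives the equilibrium p* = 500, q* = 731.
The floor of 593 is above the equilibrium price 500, so it binds.
At p = 593: qd = 3231 - 5·593 = 266 and qs = 4·593 - 1269 = 1103.
Consumer surplus without the control is ½ · (646.2 - 500) · 731 = 53436.1.
With the floor, consumers buy 266 units at 593, so CS = ½ · (646.2 - 593) · 266 = 7075.6.
Change in consumer surplus = 7075.6 - 53436.1 = -46360.5.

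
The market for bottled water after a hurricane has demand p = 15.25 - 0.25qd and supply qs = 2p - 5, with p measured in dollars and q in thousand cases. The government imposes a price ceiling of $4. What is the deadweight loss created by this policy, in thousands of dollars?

73.5

Rearranging demand gives qd = 61 - 4p. In a free market, 61 - 4p = 2p - 5 gives the equilibrium p* = 11, q* = 17.
The ceiling of 4 is below the equilibrium price 11, so it binds.
At p = 4: qd = 61 - 4·4 = 45 and qs = 2·4 - 5 = 3.
Quantity traded falls to 3. At q = 3 the demand price is (61 - 3)/4 = 14.5 and the supply price is (5 + 3)/2 = 4.
Deadweight loss = ½ · (14.5 - 4) · (17 - 3) = ½ · 10.5 · 14 = 73.5.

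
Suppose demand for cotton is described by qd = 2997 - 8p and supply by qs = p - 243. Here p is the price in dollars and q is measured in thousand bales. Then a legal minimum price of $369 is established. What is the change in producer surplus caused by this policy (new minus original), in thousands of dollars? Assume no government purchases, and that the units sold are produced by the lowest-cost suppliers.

-2187

Without the control the market clears where 2997 - 8p = p - 243, i.e. p* = 360 and q* = 117.
The floor of 369 is above the equilibrium price 360, so it binds.
At p = 369: qd = 2997 - 8·369 = 45 and qs = 369 - 243 = 126.
Producer surplus without the control is ½ · (360 - 243) · 117 = 6844.5.
With the floor, 45 units are sold at 369. The supply price at q = 45 is 288, so PS = ½ · [(369 - 243) + (369 - 288)] · 45 = 4657.5.
Change in producer surplus = 4657.5 - 6844.5 = -2187.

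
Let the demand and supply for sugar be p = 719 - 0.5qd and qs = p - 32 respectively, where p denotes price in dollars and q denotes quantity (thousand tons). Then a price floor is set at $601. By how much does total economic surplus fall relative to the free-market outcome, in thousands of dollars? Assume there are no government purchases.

36963

Rearranging demand gives qd = 1438 - 2p. In a free market, 1438 - 2p = p - 32 gives the equilibrium p* = 490, q* = 458.
Since 601 > 490, the floor is binding.
At p = 601: qd = 1438 - 2·601 = 236 and qs = 601 - 32 = 569.
Quantity traded falls to 236. At q = 236 the demand price is (1438 - 236)/2 = 601 and the supply price is 32 + 236 = 268.
Deadweight loss = ½ · (601 - 268) · (458 - 236) = ½ · 333 · 222 = 36963.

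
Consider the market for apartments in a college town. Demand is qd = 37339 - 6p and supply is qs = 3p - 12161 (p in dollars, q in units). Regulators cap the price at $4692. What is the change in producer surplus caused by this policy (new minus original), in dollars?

-2526616

Equilibrium: 37339 - 6p = 3p - 12161, so 49500 = 9p and p* = 5500, q* = 4339.
Since 4692 < 5500, the ceiling is binding.
At p = 4692: qd = 37339 - 6·4692 = 9187 and qs = 3·4692 - 12161 = 1915.
Producer surplus without the control is ½ · (5500 - 12161/3) · 4339 = 18826921/6.
With the ceiling, producers sell 1915 units at 4692, so PS = ½ · (4692 - 12161/3) · 1915 = 3667225/6.
Change in producer surplus = 3667225/6 - 18826921/6 = -2526616.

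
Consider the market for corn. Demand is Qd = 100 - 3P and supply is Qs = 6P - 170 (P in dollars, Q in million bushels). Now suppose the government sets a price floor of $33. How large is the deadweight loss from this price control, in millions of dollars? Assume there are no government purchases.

20.25

Equilibrium: 100 - 3P = 6P - 170, so 270 = 9P and P* = 30, Q* = 10.
Because the floor (33) lies above the market-clearing price, it is binding.
At P = 33: Qd = 100 - 3·33 = 1 and Qs = 6·33 - 170 = 28.
Quantity traded falls to 1. At Q = 1 the demand price is (100 - 1)/3 = 33 and the supply price is (170 + 1)/6 = 28.5.
Deadweight loss = ½ · (33 - 28.5) · (10 - 1) = ½ · 4.5 · 9 = 20.25.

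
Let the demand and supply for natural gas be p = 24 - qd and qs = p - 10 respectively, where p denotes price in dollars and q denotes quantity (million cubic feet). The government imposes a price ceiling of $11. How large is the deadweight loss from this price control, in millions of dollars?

36

Rearranging demand gives qd = 24 - p. In a free market, 24 - p = p - 10 gives the equilibrium p* = 17, q* = 7.
Since 11 < 17, the ceiling is binding.
At p = 11: qd = 24 - 11 = 13 and qs = 11 - 10 = 1.
Quantity traded falls to 1. At q = 1 the demand price is 24 - 1 = 23 and the supply price is 10 + 1 = 11.
Deadweight loss = ½ · (23 - 11) · (7 - 1) = ½ · 12 · 6 = 36.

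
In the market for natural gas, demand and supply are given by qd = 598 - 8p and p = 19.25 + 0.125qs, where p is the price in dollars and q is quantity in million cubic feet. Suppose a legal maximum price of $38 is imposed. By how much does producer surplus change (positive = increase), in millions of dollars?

-1674

Rearranging supply gives qs = 8p - 154. In a free market, 598 - 8p = 8p - 154 gives the equilibrium p* = 47, q* = 222.
The ceiling of 38 is below the equilibrium price 47, so it binds.
At p = 38: qd = 598 - 8·38 = 294 and qs = 8·38 - 154 = 150.
Producer surplus without the control is ½ · (47 - 19.25) · 222 = 3080.25.
With the ceiling, producers sell 150 units at 38, so PS = ½ · (38 - 19.25) · 150 = 1406.25.
Change in producer surplus = 1406.25 - 3080.25 = -1674.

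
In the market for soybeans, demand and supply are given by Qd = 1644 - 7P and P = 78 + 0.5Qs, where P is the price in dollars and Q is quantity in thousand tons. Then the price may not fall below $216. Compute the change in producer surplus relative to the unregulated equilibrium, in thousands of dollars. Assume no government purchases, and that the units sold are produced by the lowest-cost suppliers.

Rearranging supply gives Qs = 2P - 156. Equilibrium: 1644 - 7P = 2P - 156, so 1800 = 9P and P* = 200, Q* = 244.
The floor of 216 is above the equilibrium price 200, so it binds.
At P = 216: Qd = 1644 - 7·216 = 132 and Qs = 2·216 - 156 = 276.
Producer surplus without the control is ½ · (200 - 78) · 244 = 14884.
With the floor, 132 units are sold at 216. The supply price at Q = 132 is 144, so PS = ½ · [(216 - 78) + (216 - 144)] · 132 = 13860.
Change in producer surplus = 13860 - 14884 = -1024.

-1024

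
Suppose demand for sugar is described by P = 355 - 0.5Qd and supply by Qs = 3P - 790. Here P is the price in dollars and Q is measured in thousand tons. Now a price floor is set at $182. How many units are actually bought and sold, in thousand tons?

Rearranging demand gives Qd = 710 - 2P. Setting quantity demanded equal to quantity supplied, 710 - 2P = 3P - 790, gives P* = 300 and Q* = 110.
Since 182 is below P* = 300, the floor does not bind and the free-market outcome prevails.

110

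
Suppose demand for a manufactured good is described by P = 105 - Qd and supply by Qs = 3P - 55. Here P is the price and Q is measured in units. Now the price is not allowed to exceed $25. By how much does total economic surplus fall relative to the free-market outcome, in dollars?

Rearranging demand gives Qd = 105 - P. Setting quantity demanded equal to quantity supplied, 105 - P = 3P - 55, gives P* = 40 and Q* = 65.
The ceiling of 25 is below the equilibrium price 40, so it binds.
At P = 25: Qd = 105 - 25 = 80 and Qs = 3·25 - 55 = 20.
Quantity traded falls to 20. At Q = 20 the demand price is 105 - 20 = 85 and the supply price is (55 + 20)/3 = 25.
Deadweight loss = ½ · (85 - 25) · (65 - 20) = ½ · 60 · 45 = 1350.

1350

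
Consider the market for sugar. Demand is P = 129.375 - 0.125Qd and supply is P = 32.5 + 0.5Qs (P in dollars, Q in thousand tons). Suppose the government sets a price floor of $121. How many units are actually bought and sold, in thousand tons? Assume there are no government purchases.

67

Rearranging demand gives Qd = 1035 - 8P; rearranging supply gives Qs = 2P - 65. Equilibrium: 1035 - 8P = 2P - 65, so 1100 = 10P and P* = 110, Q* = 155.
Since 121 > 110, the floor is binding.
At P = 121: Qd = 1035 - 8·121 = 67 and Qs = 2·121 - 65 = 177.
The quantity actually transacted is the short side, demand: 67.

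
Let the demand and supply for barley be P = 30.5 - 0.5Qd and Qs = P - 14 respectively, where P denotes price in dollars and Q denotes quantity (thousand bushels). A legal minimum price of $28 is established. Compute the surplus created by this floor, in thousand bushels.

Rearranging demand gives Qd = 61 - 2P. Equilibrium: 61 - 2P = P - 14, so 75 = 3P and P* = 25, Q* = 11.
Since 28 > 25, the floor is binding.
At P = 28: Qd = 61 - 2·28 = 5 and Qs = 28 - 14 = 14.
Surplus = Qs - Qd = 14 - 5 = 9.

9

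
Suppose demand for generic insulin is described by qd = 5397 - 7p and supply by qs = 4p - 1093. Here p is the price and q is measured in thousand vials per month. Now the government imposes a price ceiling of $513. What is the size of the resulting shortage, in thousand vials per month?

In a free market, 5397 - 7p = 4p - 1093 gives the equilibrium p* = 590, q* = 1267.
The ceiling of 513 is below the equilibrium price 590, so it binds.
At p = 513: qd = 5397 - 7·513 = 1806 and qs = 4·513 - 1093 = 959.
Shortage = qd - qs = 1806 - 959 = 847.

847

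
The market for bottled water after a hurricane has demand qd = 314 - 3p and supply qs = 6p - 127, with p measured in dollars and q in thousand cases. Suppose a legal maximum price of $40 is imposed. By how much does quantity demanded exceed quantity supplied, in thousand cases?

Equilibrium: 314 - 3p = 6p - 127, so 441 = 9p and p* = 49, q* = 167.
Because the ceiling (40) lies below the market-clearing price, it is binding.
At p = 40: qd = 314 - 3·40 = 194 and qs = 6·40 - 127 = 113.
Shortage = qd - qs = 194 - 113 = 81.

81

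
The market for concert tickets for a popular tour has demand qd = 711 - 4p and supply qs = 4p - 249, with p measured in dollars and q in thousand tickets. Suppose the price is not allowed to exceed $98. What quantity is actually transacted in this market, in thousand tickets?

Setting quantity demanded equal to quantity supplied, 711 - 4p = 4p - 249, gives p* = 120 and q* = 231.
Since 98 < 120, the ceiling is binding.
At p = 98: qd = 711 - 4·98 = 319 and qs = 4·98 - 249 = 143.
The quantity actually transacted is the short side, supply: 143.

143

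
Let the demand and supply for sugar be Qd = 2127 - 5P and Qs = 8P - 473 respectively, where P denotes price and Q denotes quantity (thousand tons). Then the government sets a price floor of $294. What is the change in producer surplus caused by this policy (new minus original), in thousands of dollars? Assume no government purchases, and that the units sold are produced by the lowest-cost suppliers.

Setting quantity demanded equal to quantity supplied, 2127 - 5P = 8P - 473, gives P* = 200 and Q* = 1127.
Because the floor (294) lies above the market-clearing price, it is binding.
At P = 294: Qd = 2127 - 5·294 = 657 and Qs = 8·294 - 473 = 1879.
Producer surplus without the control is ½ · (200 - 59.125) · 1127 = 79383.0625.
With the floor, 657 units are sold at 294. The supply price at Q = 657 is 141.25, so PS = ½ · [(294 - 59.125) + (294 - 141.25)] · 657 = 127334.8125.
Change in producer surplus = 127334.8125 - 79383.0625 = 47951.75.

47951.75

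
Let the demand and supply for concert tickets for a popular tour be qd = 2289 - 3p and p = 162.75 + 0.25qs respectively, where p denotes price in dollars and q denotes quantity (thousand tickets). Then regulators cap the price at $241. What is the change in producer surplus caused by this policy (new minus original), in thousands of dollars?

-120109

Rearranging supply gives qs = 4p - 651. Without the control the market clears where 2289 - 3p = 4p - 651, i.e. p* = 420 and q* = 1029.
Since 241 < 420, the ceiling is binding.
At p = 241: qd = 2289 - 3·241 = 1566 and qs = 4·241 - 651 = 313.
Producer surplus without the control is ½ · (420 - 162.75) · 1029 = 132355.125.
With the ceiling, producers sell 313 units at 241, so PS = ½ · (241 - 162.75) · 313 = 12246.125.
Change in producer surplus = 12246.125 - 132355.125 = -120109.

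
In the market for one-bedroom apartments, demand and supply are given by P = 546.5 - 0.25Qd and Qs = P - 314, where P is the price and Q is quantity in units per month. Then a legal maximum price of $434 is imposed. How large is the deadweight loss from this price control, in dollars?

Rearranging demand gives Qd = 2186 - 4P. In a free market, 2186 - 4P = P - 314 gives the equilibrium P* = 500, Q* = 186.
The ceiling of 434 is below the equilibrium price 500, so it binds.
At P = 434: Qd = 2186 - 4·434 = 450 and Qs = 434 - 314 = 120.
Quantity traded falls to 120. At Q = 120 the demand price is (2186 - 120)/4 = 516.5 and the supply price is 314 + 120 = 434.
Deadweight loss = ½ · (516.5 - 434) · (186 - 120) = ½ · 82.5 · 66 = 2722.5.

2722.5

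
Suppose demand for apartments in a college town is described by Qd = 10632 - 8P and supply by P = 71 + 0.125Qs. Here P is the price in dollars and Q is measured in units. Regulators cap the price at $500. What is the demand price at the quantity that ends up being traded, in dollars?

Rearranging supply gives Qs = 8P - 568. Equilibrium: 10632 - 8P = 8P - 568, so 11200 = 16P and P* = 700, Q* = 5032.
The ceiling of 500 is below the equilibrium price 700, so it binds.
At P = 500: Qd = 10632 - 8·500 = 6632 and Qs = 8·500 - 568 = 3432.
Only 3432 units reach the market. On the demand curve, the marginal buyer's willingness to pay at Q = 3432 is (10632 - 3432)/8 = 900.

900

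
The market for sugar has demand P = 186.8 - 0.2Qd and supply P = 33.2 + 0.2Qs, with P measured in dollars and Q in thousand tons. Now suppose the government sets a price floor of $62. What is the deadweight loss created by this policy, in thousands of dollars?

Rearranging demand gives Qd = 934 - 5P; rearranging supply gives Qs = 5P - 166. Without the control the market clears where 934 - 5P = 5P - 166, i.e. P* = 110 and Q* = 384.
The floor of 62 is below the equilibrium price 110, so it is not binding; the market clears at P* = 110, Q* = 384.
Since the control does not bind, no trades are prevented and deadweight loss is zero.

0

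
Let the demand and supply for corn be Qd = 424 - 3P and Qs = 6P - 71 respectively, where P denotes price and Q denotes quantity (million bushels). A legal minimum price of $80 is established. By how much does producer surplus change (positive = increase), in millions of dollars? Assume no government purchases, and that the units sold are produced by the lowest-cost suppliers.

4131.25

In a free market, 424 - 3P = 6P - 71 gives the equilibrium P* = 55, Q* = 259.
Because the floor (80) lies above the market-clearing price, it is binding.
At P = 80: Qd = 424 - 3·80 = 184 and Qs = 6·80 - 71 = 409.
Producer surplus without the control is ½ · (55 - 71/6) · 259 = 67081/12.
With the floor, 184 units are sold at 80. The supply price at Q = 184 is 42.5, so PS = ½ · [(80 - 71/6) + (80 - 42.5)] · 184 = 29164/3.
Change in producer surplus = 29164/3 - 67081/12 = 4131.25.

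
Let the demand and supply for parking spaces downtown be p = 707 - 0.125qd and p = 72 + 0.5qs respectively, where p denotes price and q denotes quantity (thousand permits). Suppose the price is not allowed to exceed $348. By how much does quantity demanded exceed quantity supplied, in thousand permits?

2320

Rearranging demand gives qd = 5656 - 8p; rearranging supply gives qs = 2p - 144. In a free market, 5656 - 8p = 2p - 144 gives the equilibrium p* = 580, q* = 1016.
Since 348 < 580, the ceiling is binding.
At p = 348: qd = 5656 - 8·348 = 2872 and qs = 2·348 - 144 = 552.
Shortage = qd - qs = 2872 - 552 = 2320.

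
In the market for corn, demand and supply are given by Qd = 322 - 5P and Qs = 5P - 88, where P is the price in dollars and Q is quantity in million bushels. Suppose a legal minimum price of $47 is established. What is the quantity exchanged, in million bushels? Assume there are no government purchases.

Equilibrium: 322 - 5P = 5P - 88, so 410 = 10P and P* = 41, Q* = 117.
Since 47 > 41, the floor is binding.
At P = 47: Qd = 322 - 5·47 = 87 and Qs = 5·47 - 88 = 147.
The quantity actually transacted is the short side, demand: 87.

87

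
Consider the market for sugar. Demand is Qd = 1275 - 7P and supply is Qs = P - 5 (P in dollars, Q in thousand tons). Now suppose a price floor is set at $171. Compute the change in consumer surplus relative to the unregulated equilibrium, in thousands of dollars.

Without the control the market clears where 1275 - 7P = P - 5, i.e. P* = 160 and Q* = 155.
The floor of 171 is above the equilibrium price 160, so it binds.
At P = 171: Qd = 1275 - 7·171 = 78 and Qs = 171 - 5 = 166.
Consumer surplus without the control is ½ · (1275/7 - 160) · 155 = 24025/14.
With the floor, consumers buy 78 units at 171, so CS = ½ · (1275/7 - 171) · 78 = 3042/7.
Change in consumer surplus = 3042/7 - 24025/14 = -1281.5.

-1281.5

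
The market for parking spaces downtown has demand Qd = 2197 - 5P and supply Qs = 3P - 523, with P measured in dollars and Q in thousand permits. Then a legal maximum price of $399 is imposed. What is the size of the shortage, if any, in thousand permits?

Setting quantity demanded equal to quantity supplied, 2197 - 5P = 3P - 523, gives P* = 340 and Q* = 497.
Since 399 is above P* = 340, the ceiling does not bind and the free-market outcome prevails.
Since the control does not bind, there is no shortage.

0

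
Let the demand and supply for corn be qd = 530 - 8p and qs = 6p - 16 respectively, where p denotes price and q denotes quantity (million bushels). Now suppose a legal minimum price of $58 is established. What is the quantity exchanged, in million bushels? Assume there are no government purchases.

Setting quantity demanded equal to quantity supplied, 530 - 8p = 6p - 16, gives p* = 39 and q* = 218.
Since 58 > 39, the floor is binding.
At p = 58: qd = 530 - 8·58 = 66 and qs = 6·58 - 16 = 332.
The quantity actually transacted is the short side, demand: 66.

66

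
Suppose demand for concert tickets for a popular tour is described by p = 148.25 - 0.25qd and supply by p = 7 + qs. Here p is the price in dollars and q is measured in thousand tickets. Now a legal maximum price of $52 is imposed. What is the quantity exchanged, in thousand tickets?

Rearranging demand gives qd = 593 - 4p; rearranging supply gives qs = p - 7. Equilibrium: 593 - 4p = p - 7, so 600 = 5p and p* = 120, q* = 113.
Because the ceiling (52) lies below the market-clearing price, it is binding.
At p = 52: qd = 593 - 4·52 = 385 and qs = 52 - 7 = 45.
The quantity actually transacted is the short side, supply: 45.

45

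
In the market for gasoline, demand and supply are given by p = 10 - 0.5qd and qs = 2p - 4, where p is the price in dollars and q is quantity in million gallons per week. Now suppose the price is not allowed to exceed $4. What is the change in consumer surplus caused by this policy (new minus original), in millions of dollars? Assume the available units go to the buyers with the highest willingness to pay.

Rearranging demand gives qd = 20 - 2p. Setting quantity demanded equal to quantity supplied, 20 - 2p = 2p - 4, gives p* = 6 and q* = 8.
Because the ceiling (4) lies below the market-clearing price, it is binding.
At p = 4: qd = 20 - 2·4 = 12 and qs = 2·4 - 4 = 4.
Consumer surplus without the control is ½ · (10 - 6) · 8 = 16.
With the ceiling, 4 units are sold at 4 (assume they go to the highest-value buyers). The demand price at q = 4 is 8, so CS = ½ · [(10 - 4) + (8 - 4)] · 4 = 20.
Change in consumer surplus = 20 - 16 = 4.

4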